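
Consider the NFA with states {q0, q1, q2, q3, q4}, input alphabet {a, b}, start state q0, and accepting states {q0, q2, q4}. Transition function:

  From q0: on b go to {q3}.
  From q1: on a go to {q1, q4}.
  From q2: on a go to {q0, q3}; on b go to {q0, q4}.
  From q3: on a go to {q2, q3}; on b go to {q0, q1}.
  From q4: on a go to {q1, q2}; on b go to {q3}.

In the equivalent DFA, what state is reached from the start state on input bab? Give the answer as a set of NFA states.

Start: {q0}.
δ(q0,b) = {q3}.
Union: {q3}.
After b: {q3}.
δ(q3,a) = {q2, q3}.
Union: {q2, q3}.
After a: {q2, q3}.
δ(q2,b) = {q0, q4}; δ(q3,b) = {q0, q1}.
Union: {q0, q1, q4}.
After b: {q0, q1, q4}.

{q0, q1, q4}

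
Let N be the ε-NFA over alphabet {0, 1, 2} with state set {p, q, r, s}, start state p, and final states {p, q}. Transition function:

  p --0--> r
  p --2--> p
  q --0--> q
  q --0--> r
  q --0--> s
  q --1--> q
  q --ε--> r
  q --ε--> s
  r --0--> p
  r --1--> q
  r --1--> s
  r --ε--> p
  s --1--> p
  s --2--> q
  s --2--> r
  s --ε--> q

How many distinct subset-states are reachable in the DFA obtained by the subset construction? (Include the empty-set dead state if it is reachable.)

Start state of the DFA: {p} (ε-closure of the NFA start).
{p} --0--> {p, r}  [new]
{p} --1--> ∅  [new]
{p} --2--> {p}  [seen]
{p, r} --0--> {p, r}  [seen]
{p, r} --1--> {p, q, r, s}  [new]
{p, r} --2--> {p}  [seen]
∅ --0--> ∅  [seen]
∅ --1--> ∅  [seen]
∅ --2--> ∅  [seen]
{p, q, r, s} --0--> {p, q, r, s}  [seen]
{p, q, r, s} --1--> {p, q, r, s}  [seen]
{p, q, r, s} --2--> {p, q, r, s}  [seen]
Reachable DFA states: {p}, {p, r}, ∅, {p, q, r, s}.

4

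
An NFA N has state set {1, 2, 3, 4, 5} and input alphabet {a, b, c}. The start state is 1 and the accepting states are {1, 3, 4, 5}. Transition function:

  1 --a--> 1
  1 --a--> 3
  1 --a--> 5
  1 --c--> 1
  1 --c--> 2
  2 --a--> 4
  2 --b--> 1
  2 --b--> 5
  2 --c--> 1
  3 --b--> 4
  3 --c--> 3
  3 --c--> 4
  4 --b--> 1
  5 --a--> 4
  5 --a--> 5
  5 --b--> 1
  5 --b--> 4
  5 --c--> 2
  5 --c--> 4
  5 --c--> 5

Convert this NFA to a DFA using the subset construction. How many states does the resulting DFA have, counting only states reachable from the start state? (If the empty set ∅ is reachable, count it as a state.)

10

Start state of the DFA: {1}.
{1} --a--> {1, 3, 5}  [new]
{1} --b--> ∅  [new]
{1} --c--> {1, 2}  [new]
{1, 3, 5} --a--> {1, 3, 4, 5}  [new]
{1, 3, 5} --b--> {1, 4}  [new]
{1, 3, 5} --c--> {1, 2, 3, 4, 5}  [new]
∅ --a--> ∅  [seen]
∅ --b--> ∅  [seen]
∅ --c--> ∅  [seen]
{1, 2} --a--> {1, 3, 4, 5}  [seen]
{1, 2} --b--> {1, 5}  [new]
{1, 2} --c--> {1, 2}  [seen]
{1, 3, 4, 5} --a--> {1, 3, 4, 5}  [seen]
{1, 3, 4, 5} --b--> {1, 4}  [seen]
{1, 3, 4, 5} --c--> {1, 2, 3, 4, 5}  [seen]
{1, 4} --a--> {1, 3, 5}  [seen]
{1, 4} --b--> {1}  [seen]
{1, 4} --c--> {1, 2}  [seen]
{1, 2, 3, 4, 5} --a--> {1, 3, 4, 5}  [seen]
{1, 2, 3, 4, 5} --b--> {1, 4, 5}  [new]
{1, 2, 3, 4, 5} --c--> {1, 2, 3, 4, 5}  [seen]
{1, 5} --a--> {1, 3, 4, 5}  [seen]
{1, 5} --b--> {1, 4}  [seen]
{1, 5} --c--> {1, 2, 4, 5}  [new]
{1, 4, 5} --a--> {1, 3, 4, 5}  [seen]
{1, 4, 5} --b--> {1, 4}  [seen]
{1, 4, 5} --c--> {1, 2, 4, 5}  [seen]
{1, 2, 4, 5} --a--> {1, 3, 4, 5}  [seen]
{1, 2, 4, 5} --b--> {1, 4, 5}  [seen]
{1, 2, 4, 5} --c--> {1, 2, 4, 5}  [seen]
Reachable DFA states: {1}, {1, 3, 5}, ∅, {1, 2}, {1, 3, 4, 5}, {1, 4}, {1, 2, 3, 4, 5}, {1, 5}, {1, 4, 5}, {1, 2, 4, 5}.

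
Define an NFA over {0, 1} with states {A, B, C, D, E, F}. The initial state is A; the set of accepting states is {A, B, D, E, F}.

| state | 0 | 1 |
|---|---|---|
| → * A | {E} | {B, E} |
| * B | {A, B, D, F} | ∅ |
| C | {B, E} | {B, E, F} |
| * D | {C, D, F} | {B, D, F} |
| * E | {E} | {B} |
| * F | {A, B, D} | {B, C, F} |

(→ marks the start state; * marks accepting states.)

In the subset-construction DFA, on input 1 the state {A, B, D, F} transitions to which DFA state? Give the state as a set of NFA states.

δ(A,1) = {B, E}; δ(B,1) = ∅; δ(D,1) = {B, D, F}; δ(F,1) = {B, C, F}.
Union: {B, C, D, E, F}.

{B, C, D, E, F}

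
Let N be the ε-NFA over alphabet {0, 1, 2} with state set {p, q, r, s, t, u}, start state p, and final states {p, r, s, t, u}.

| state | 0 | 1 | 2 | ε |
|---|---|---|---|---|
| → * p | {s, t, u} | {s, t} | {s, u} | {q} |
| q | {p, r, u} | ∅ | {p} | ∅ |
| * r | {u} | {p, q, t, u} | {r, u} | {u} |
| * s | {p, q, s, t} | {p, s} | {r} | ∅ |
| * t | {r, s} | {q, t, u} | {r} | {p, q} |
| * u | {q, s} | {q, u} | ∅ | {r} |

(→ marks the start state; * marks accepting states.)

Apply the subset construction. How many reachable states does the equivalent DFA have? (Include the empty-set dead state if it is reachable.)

Start state of the DFA: {p, q} (ε-closure of the NFA start).
{p, q} --0--> {p, q, r, s, t, u}  [new]
{p, q} --1--> {p, q, s, t}  [new]
{p, q} --2--> {p, q, r, s, u}  [new]
{p, q, r, s, t, u} --0--> {p, q, r, s, t, u}  [seen]
{p, q, r, s, t, u} --1--> {p, q, r, s, t, u}  [seen]
{p, q, r, s, t, u} --2--> {p, q, r, s, u}  [seen]
{p, q, s, t} --0--> {p, q, r, s, t, u}  [seen]
{p, q, s, t} --1--> {p, q, r, s, t, u}  [seen]
{p, q, s, t} --2--> {p, q, r, s, u}  [seen]
{p, q, r, s, u} --0--> {p, q, r, s, t, u}  [seen]
{p, q, r, s, u} --1--> {p, q, r, s, t, u}  [seen]
{p, q, r, s, u} --2--> {p, q, r, s, u}  [seen]
Reachable DFA states: {p, q}, {p, q, r, s, t, u}, {p, q, s, t}, {p, q, r, s, u}.

4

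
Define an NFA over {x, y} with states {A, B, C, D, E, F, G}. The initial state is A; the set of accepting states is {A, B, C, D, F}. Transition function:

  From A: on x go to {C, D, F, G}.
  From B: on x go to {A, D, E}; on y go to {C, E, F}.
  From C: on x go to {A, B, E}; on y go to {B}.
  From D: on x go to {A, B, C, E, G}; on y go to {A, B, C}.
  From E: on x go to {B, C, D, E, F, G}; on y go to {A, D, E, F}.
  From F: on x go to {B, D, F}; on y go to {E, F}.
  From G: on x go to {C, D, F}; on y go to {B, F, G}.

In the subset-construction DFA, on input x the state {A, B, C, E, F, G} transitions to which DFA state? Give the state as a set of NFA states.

δ(A,x) = {C, D, F, G}; δ(B,x) = {A, D, E}; δ(C,x) = {A, B, E}; δ(E,x) = {B, C, D, E, F, G}; δ(F,x) = {B, D, F}; δ(G,x) = {C, D, F}.
Union: {A, B, C, D, E, F, G}.

{A, B, C, D, E, F, G}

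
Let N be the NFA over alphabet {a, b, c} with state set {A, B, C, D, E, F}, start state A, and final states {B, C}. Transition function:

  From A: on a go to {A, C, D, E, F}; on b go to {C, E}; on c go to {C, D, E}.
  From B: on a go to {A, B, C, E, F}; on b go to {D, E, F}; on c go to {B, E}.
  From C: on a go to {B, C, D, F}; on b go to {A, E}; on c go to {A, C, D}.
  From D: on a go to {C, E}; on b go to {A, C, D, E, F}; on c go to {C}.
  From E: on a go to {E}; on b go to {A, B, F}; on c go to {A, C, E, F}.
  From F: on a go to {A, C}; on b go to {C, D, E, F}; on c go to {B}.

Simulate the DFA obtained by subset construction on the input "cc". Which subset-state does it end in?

Start: {A}.
δ(A,c) = {C, D, E}.
Union: {C, D, E}.
After c: {C, D, E}.
δ(C,c) = {A, C, D}; δ(D,c) = {C}; δ(E,c) = {A, C, E, F}.
Union: {A, C, D, E, F}.
After c: {A, C, D, E, F}.

{A, C, D, E, F}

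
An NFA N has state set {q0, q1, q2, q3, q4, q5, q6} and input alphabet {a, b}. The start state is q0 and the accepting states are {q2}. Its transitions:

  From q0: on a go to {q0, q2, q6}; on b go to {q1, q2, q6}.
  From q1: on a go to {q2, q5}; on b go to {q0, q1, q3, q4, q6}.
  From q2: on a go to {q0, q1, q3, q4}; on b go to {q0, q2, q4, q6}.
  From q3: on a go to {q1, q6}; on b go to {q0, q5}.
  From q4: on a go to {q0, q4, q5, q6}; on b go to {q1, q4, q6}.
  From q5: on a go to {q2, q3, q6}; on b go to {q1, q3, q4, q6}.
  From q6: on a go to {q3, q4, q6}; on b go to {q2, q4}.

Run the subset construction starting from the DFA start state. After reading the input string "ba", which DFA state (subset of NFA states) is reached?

{q0, q1, q2, q3, q4, q5, q6}

Start: {q0}.
δ(q0,b) = {q1, q2, q6}.
Union: {q1, q2, q6}.
After b: {q1, q2, q6}.
δ(q1,a) = {q2, q5}; δ(q2,a) = {q0, q1, q3, q4}; δ(q6,a) = {q3, q4, q6}.
Union: {q0, q1, q2, q3, q4, q5, q6}.
After a: {q0, q1, q2, q3, q4, q5, q6}.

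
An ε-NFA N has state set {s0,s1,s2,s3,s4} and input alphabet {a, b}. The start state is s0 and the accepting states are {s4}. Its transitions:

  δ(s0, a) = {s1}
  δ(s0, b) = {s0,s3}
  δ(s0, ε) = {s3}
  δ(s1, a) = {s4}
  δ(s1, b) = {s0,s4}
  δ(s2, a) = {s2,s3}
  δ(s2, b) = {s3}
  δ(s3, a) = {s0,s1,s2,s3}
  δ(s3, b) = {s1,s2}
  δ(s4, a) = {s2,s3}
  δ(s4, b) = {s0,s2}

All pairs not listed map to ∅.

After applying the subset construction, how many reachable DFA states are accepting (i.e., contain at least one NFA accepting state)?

1

Start state of the DFA: {s0,s3} (ε-closure of the NFA start).
{s0,s3} --a--> {s0,s1,s2,s3}  [new]
{s0,s3} --b--> {s0,s1,s2,s3}  [seen]
{s0,s1,s2,s3} --a--> {s0,s1,s2,s3,s4}  [new]
{s0,s1,s2,s3} --b--> {s0,s1,s2,s3,s4}  [seen]
{s0,s1,s2,s3,s4} --a--> {s0,s1,s2,s3,s4}  [seen]
{s0,s1,s2,s3,s4} --b--> {s0,s1,s2,s3,s4}  [seen]
Reachable DFA states: {s0,s3}, {s0,s1,s2,s3}, {s0,s1,s2,s3,s4}.
Accepting DFA states (contain an NFA accepting state): {s0,s1,s2,s3,s4}.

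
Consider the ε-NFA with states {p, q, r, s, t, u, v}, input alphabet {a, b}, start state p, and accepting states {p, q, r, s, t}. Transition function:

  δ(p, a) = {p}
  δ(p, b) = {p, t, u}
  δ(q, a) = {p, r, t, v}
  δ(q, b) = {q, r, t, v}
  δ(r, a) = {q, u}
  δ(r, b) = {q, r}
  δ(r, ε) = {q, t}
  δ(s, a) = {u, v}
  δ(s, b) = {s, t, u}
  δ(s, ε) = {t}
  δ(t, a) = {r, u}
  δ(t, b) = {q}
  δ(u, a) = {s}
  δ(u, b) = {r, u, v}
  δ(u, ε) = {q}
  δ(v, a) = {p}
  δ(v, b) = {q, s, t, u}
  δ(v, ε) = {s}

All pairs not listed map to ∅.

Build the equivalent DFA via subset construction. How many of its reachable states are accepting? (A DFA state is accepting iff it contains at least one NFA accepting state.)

Start state of the DFA: {p} (ε-closure of the NFA start).
{p} --a--> {p}  [seen]
{p} --b--> {p, q, t, u}  [new]
{p, q, t, u} --a--> {p, q, r, s, t, u, v}  [new]
{p, q, t, u} --b--> {p, q, r, s, t, u, v}  [seen]
{p, q, r, s, t, u, v} --a--> {p, q, r, s, t, u, v}  [seen]
{p, q, r, s, t, u, v} --b--> {p, q, r, s, t, u, v}  [seen]
Reachable DFA states: {p}, {p, q, t, u}, {p, q, r, s, t, u, v}.
Accepting DFA states (contain an NFA accepting state): {p}, {p, q, t, u}, {p, q, r, s, t, u, v}.

3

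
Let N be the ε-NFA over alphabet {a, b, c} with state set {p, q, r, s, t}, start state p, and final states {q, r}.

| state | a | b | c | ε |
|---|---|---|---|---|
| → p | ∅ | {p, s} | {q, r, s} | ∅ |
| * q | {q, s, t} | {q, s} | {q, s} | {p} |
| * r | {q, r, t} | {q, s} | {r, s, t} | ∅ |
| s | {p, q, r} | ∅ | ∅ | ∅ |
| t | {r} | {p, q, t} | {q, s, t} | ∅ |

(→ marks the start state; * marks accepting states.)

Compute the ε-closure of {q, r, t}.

{p, q, r, t}

Begin with {q, r, t}.
q →ε {p}; add p.
ε-closure = {p, q, r, t}.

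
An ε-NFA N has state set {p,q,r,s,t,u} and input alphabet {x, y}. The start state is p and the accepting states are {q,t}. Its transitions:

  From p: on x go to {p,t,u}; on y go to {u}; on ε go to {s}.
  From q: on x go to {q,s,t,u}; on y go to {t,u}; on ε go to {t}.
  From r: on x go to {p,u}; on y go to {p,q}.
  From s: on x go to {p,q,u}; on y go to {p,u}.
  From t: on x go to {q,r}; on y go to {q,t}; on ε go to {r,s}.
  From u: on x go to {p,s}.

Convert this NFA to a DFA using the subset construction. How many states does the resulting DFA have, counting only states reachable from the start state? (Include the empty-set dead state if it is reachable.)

Start state of the DFA: {p,s} (ε-closure of the NFA start).
{p,s} --x--> {p,q,r,s,t,u}  [new]
{p,s} --y--> {p,s,u}  [new]
{p,q,r,s,t,u} --x--> {p,q,r,s,t,u}  [seen]
{p,q,r,s,t,u} --y--> {p,q,r,s,t,u}  [seen]
{p,s,u} --x--> {p,q,r,s,t,u}  [seen]
{p,s,u} --y--> {p,s,u}  [seen]
Reachable DFA states: {p,s}, {p,q,r,s,t,u}, {p,s,u}.

3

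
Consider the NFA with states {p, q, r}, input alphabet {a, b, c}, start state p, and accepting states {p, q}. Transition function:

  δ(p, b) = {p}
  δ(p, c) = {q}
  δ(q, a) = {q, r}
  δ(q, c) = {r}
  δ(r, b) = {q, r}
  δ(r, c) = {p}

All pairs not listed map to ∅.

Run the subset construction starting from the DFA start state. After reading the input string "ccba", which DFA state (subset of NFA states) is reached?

Start: {p}.
δ(p,c) = {q}.
Union: {q}.
After c: {q}.
δ(q,c) = {r}.
Union: {r}.
After c: {r}.
δ(r,b) = {q, r}.
Union: {q, r}.
After b: {q, r}.
δ(q,a) = {q, r}; δ(r,a) = ∅.
Union: {q, r}.
After a: {q, r}.

{q, r}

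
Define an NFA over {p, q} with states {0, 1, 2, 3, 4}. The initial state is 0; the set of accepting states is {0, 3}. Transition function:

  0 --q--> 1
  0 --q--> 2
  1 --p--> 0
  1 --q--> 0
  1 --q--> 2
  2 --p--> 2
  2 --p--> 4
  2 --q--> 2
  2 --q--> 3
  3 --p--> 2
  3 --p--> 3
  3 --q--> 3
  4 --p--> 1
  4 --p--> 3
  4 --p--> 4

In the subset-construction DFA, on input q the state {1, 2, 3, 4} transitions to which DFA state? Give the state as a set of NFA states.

δ(1,q) = {0, 2}; δ(2,q) = {2, 3}; δ(3,q) = {3}; δ(4,q) = ∅.
Union: {0, 2, 3}.

{0, 2, 3}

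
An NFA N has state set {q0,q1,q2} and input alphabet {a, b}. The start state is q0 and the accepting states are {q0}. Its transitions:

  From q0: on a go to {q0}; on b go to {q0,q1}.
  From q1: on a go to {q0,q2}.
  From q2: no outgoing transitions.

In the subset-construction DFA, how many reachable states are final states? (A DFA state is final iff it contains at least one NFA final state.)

Start state of the DFA: {q0}.
{q0} --a--> {q0}  [seen]
{q0} --b--> {q0,q1}  [new]
{q0,q1} --a--> {q0,q2}  [new]
{q0,q1} --b--> {q0,q1}  [seen]
{q0,q2} --a--> {q0}  [seen]
{q0,q2} --b--> {q0,q1}  [seen]
Reachable DFA states: {q0}, {q0,q1}, {q0,q2}.
Accepting DFA states (contain an NFA accepting state): {q0}, {q0,q1}, {q0,q2}.

3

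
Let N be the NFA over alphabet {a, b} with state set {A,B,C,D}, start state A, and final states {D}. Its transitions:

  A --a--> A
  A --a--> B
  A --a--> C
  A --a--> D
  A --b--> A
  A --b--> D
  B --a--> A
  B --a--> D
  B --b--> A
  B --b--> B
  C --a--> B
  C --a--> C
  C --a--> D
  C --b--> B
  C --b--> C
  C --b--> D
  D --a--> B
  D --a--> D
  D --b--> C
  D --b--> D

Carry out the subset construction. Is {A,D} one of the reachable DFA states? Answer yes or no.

Start state of the DFA: {A}.
{A} --a--> {A,B,C,D}  [new]
{A} --b--> {A,D}  [new]
{A,B,C,D} --a--> {A,B,C,D}  [seen]
{A,B,C,D} --b--> {A,B,C,D}  [seen]
{A,D} --a--> {A,B,C,D}  [seen]
{A,D} --b--> {A,C,D}  [new]
{A,C,D} --a--> {A,B,C,D}  [seen]
{A,C,D} --b--> {A,B,C,D}  [seen]
Reachable DFA states: {A}, {A,B,C,D}, {A,D}, {A,C,D}.
{A,D} is among them.

yes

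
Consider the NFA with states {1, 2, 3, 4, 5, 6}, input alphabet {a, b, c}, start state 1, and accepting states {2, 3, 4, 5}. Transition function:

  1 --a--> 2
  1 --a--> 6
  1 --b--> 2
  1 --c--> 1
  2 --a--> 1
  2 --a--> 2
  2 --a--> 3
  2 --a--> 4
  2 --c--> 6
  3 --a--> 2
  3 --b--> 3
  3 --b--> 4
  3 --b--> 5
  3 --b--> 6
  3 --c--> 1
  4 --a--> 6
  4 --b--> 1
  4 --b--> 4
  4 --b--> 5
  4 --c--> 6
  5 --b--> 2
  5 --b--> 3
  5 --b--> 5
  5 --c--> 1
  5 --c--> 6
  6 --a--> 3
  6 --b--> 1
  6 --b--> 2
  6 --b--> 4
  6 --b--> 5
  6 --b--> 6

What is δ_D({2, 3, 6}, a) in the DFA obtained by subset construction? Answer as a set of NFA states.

δ(2,a) = {1, 2, 3, 4}; δ(3,a) = {2}; δ(6,a) = {3}.
Union: {1, 2, 3, 4}.

{1, 2, 3, 4}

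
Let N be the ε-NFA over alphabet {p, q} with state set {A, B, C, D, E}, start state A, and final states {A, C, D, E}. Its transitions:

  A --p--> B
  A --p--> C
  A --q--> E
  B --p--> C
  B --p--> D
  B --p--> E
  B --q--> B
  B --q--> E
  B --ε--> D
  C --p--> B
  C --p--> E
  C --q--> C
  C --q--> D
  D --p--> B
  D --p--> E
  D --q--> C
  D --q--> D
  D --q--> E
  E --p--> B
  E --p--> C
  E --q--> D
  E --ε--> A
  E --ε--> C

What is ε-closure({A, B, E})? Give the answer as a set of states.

Begin with {A, B, E}.
B →ε {D}; add D.
E →ε {A, C}; add C.
ε-closure = {A, B, C, D, E}.

{A, B, C, D, E}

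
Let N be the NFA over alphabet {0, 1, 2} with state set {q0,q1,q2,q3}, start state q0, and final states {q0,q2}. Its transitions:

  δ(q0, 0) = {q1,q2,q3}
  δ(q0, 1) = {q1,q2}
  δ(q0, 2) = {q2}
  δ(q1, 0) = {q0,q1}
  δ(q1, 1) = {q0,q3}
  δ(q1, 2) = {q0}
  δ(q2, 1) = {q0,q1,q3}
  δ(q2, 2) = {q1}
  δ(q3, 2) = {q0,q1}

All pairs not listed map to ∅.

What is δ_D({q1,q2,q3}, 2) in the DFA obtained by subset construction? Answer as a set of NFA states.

{q0,q1}

δ(q1,2) = {q0}; δ(q2,2) = {q1}; δ(q3,2) = {q0,q1}.
Union: {q0,q1}.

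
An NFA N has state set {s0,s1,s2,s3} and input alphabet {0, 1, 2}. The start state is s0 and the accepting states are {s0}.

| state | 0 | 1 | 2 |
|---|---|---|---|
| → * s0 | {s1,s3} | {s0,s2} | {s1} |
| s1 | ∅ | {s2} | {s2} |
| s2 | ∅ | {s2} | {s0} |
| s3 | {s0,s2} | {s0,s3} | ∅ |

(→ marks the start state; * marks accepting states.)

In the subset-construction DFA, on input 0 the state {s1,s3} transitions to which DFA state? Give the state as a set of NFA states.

{s0,s2}

δ(s1,0) = ∅; δ(s3,0) = {s0,s2}.
Union: {s0,s2}.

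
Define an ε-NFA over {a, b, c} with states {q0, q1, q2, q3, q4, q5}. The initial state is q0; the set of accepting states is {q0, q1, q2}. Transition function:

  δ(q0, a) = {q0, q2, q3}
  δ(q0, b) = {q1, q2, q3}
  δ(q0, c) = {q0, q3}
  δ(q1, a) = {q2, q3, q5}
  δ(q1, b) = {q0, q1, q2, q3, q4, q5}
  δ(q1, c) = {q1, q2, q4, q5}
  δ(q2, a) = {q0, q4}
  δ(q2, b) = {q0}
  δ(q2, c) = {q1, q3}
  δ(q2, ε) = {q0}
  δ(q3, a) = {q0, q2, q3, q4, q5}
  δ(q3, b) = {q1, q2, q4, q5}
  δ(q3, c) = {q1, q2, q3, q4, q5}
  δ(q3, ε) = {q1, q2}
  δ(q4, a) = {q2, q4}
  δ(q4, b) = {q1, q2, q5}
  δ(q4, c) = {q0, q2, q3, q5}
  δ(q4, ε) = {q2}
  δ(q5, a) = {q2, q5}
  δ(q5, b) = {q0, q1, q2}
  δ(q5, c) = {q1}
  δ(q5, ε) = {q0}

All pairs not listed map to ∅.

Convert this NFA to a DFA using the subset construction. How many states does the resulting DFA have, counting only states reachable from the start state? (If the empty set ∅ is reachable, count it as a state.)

Start state of the DFA: {q0} (ε-closure of the NFA start).
{q0} --a--> {q0, q1, q2, q3}  [new]
{q0} --b--> {q0, q1, q2, q3}  [seen]
{q0} --c--> {q0, q1, q2, q3}  [seen]
{q0, q1, q2, q3} --a--> {q0, q1, q2, q3, q4, q5}  [new]
{q0, q1, q2, q3} --b--> {q0, q1, q2, q3, q4, q5}  [seen]
{q0, q1, q2, q3} --c--> {q0, q1, q2, q3, q4, q5}  [seen]
{q0, q1, q2, q3, q4, q5} --a--> {q0, q1, q2, q3, q4, q5}  [seen]
{q0, q1, q2, q3, q4, q5} --b--> {q0, q1, q2, q3, q4, q5}  [seen]
{q0, q1, q2, q3, q4, q5} --c--> {q0, q1, q2, q3, q4, q5}  [seen]
Reachable DFA states: {q0}, {q0, q1, q2, q3}, {q0, q1, q2, q3, q4, q5}.

3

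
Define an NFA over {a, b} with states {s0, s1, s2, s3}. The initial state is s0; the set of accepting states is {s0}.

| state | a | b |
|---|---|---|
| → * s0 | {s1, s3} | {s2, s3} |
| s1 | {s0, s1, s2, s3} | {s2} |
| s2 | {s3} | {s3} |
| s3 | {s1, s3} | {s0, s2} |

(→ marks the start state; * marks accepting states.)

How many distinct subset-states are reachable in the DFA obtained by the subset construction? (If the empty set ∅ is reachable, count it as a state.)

6

Start state of the DFA: {s0}.
{s0} --a--> {s1, s3}  [new]
{s0} --b--> {s2, s3}  [new]
{s1, s3} --a--> {s0, s1, s2, s3}  [new]
{s1, s3} --b--> {s0, s2}  [new]
{s2, s3} --a--> {s1, s3}  [seen]
{s2, s3} --b--> {s0, s2, s3}  [new]
{s0, s1, s2, s3} --a--> {s0, s1, s2, s3}  [seen]
{s0, s1, s2, s3} --b--> {s0, s2, s3}  [seen]
{s0, s2} --a--> {s1, s3}  [seen]
{s0, s2} --b--> {s2, s3}  [seen]
{s0, s2, s3} --a--> {s1, s3}  [seen]
{s0, s2, s3} --b--> {s0, s2, s3}  [seen]
Reachable DFA states: {s0}, {s1, s3}, {s2, s3}, {s0, s1, s2, s3}, {s0, s2}, {s0, s2, s3}.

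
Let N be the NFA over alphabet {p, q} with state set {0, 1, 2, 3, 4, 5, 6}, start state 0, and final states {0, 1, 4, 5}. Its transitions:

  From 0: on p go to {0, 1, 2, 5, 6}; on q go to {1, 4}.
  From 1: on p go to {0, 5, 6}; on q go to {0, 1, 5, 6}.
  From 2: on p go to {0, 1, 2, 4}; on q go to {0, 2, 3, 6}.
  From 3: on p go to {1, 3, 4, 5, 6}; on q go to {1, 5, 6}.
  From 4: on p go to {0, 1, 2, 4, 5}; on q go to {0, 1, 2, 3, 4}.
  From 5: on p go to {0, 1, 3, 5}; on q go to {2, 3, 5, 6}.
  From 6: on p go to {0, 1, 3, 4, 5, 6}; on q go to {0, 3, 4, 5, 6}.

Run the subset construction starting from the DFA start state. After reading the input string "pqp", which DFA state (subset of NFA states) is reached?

{0, 1, 2, 3, 4, 5, 6}

Start: {0}.
δ(0,p) = {0, 1, 2, 5, 6}.
Union: {0, 1, 2, 5, 6}.
After p: {0, 1, 2, 5, 6}.
δ(0,q) = {1, 4}; δ(1,q) = {0, 1, 5, 6}; δ(2,q) = {0, 2, 3, 6}; δ(5,q) = {2, 3, 5, 6}; δ(6,q) = {0, 3, 4, 5, 6}.
Union: {0, 1, 2, 3, 4, 5, 6}.
After q: {0, 1, 2, 3, 4, 5, 6}.
δ(0,p) = {0, 1, 2, 5, 6}; δ(1,p) = {0, 5, 6}; δ(2,p) = {0, 1, 2, 4}; δ(3,p) = {1, 3, 4, 5, 6}; δ(4,p) = {0, 1, 2, 4, 5}; δ(5,p) = {0, 1, 3, 5}; δ(6,p) = {0, 1, 3, 4, 5, 6}.
Union: {0, 1, 2, 3, 4, 5, 6}.
After p: {0, 1, 2, 3, 4, 5, 6}.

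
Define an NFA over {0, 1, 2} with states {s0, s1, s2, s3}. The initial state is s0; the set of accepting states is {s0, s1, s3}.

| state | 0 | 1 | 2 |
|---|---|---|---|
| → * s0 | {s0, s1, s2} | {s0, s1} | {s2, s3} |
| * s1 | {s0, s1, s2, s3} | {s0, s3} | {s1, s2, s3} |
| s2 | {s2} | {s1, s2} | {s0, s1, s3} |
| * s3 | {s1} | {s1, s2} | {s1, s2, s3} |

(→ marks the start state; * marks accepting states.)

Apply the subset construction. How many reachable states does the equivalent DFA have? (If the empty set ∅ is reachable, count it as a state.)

Start state of the DFA: {s0}.
{s0} --0--> {s0, s1, s2}  [new]
{s0} --1--> {s0, s1}  [new]
{s0} --2--> {s2, s3}  [new]
{s0, s1, s2} --0--> {s0, s1, s2, s3}  [new]
{s0, s1, s2} --1--> {s0, s1, s2, s3}  [seen]
{s0, s1, s2} --2--> {s0, s1, s2, s3}  [seen]
{s0, s1} --0--> {s0, s1, s2, s3}  [seen]
{s0, s1} --1--> {s0, s1, s3}  [new]
{s0, s1} --2--> {s1, s2, s3}  [new]
{s2, s3} --0--> {s1, s2}  [new]
{s2, s3} --1--> {s1, s2}  [seen]
{s2, s3} --2--> {s0, s1, s2, s3}  [seen]
{s0, s1, s2, s3} --0--> {s0, s1, s2, s3}  [seen]
{s0, s1, s2, s3} --1--> {s0, s1, s2, s3}  [seen]
{s0, s1, s2, s3} --2--> {s0, s1, s2, s3}  [seen]
{s0, s1, s3} --0--> {s0, s1, s2, s3}  [seen]
{s0, s1, s3} --1--> {s0, s1, s2, s3}  [seen]
{s0, s1, s3} --2--> {s1, s2, s3}  [seen]
{s1, s2, s3} --0--> {s0, s1, s2, s3}  [seen]
{s1, s2, s3} --1--> {s0, s1, s2, s3}  [seen]
{s1, s2, s3} --2--> {s0, s1, s2, s3}  [seen]
{s1, s2} --0--> {s0, s1, s2, s3}  [seen]
{s1, s2} --1--> {s0, s1, s2, s3}  [seen]
{s1, s2} --2--> {s0, s1, s2, s3}  [seen]
Reachable DFA states: {s0}, {s0, s1, s2}, {s0, s1}, {s2, s3}, {s0, s1, s2, s3}, {s0, s1, s3}, {s1, s2, s3}, {s1, s2}.

8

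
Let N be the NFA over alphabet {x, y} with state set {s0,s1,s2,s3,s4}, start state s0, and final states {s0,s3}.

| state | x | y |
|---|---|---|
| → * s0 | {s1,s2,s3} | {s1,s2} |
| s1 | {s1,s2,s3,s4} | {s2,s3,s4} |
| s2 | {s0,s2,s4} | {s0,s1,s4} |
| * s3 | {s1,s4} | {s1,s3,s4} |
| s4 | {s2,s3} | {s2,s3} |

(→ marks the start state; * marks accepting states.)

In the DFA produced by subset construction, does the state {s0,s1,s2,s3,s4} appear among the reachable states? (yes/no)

yes

Start state of the DFA: {s0}.
{s0} --x--> {s1,s2,s3}  [new]
{s0} --y--> {s1,s2}  [new]
{s1,s2,s3} --x--> {s0,s1,s2,s3,s4}  [new]
{s1,s2,s3} --y--> {s0,s1,s2,s3,s4}  [seen]
{s1,s2} --x--> {s0,s1,s2,s3,s4}  [seen]
{s1,s2} --y--> {s0,s1,s2,s3,s4}  [seen]
{s0,s1,s2,s3,s4} --x--> {s0,s1,s2,s3,s4}  [seen]
{s0,s1,s2,s3,s4} --y--> {s0,s1,s2,s3,s4}  [seen]
Reachable DFA states: {s0}, {s1,s2,s3}, {s1,s2}, {s0,s1,s2,s3,s4}.
{s0,s1,s2,s3,s4} is among them.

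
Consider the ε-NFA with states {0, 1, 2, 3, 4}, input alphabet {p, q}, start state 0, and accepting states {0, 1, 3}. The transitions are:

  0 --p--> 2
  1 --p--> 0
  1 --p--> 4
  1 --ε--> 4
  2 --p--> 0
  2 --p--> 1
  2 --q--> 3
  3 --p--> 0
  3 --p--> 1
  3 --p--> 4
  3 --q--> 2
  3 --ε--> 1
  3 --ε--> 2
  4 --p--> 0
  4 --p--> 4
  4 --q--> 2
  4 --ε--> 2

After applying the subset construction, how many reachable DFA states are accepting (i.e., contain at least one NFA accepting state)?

3

Start state of the DFA: {0} (ε-closure of the NFA start).
{0} --p--> {2}  [new]
{0} --q--> ∅  [new]
{2} --p--> {0, 1, 2, 4}  [new]
{2} --q--> {1, 2, 3, 4}  [new]
∅ --p--> ∅  [seen]
∅ --q--> ∅  [seen]
{0, 1, 2, 4} --p--> {0, 1, 2, 4}  [seen]
{0, 1, 2, 4} --q--> {1, 2, 3, 4}  [seen]
{1, 2, 3, 4} --p--> {0, 1, 2, 4}  [seen]
{1, 2, 3, 4} --q--> {1, 2, 3, 4}  [seen]
Reachable DFA states: {0}, {2}, ∅, {0, 1, 2, 4}, {1, 2, 3, 4}.
Accepting DFA states (contain an NFA accepting state): {0}, {0, 1, 2, 4}, {1, 2, 3, 4}.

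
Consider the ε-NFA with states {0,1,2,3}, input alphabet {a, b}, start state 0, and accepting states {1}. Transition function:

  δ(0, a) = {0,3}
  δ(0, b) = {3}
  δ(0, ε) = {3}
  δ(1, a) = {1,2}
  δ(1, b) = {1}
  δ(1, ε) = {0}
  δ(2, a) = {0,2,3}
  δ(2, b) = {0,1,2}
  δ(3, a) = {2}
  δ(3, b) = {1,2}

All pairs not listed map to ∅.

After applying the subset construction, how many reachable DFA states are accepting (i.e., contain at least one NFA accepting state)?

1

Start state of the DFA: {0,3} (ε-closure of the NFA start).
{0,3} --a--> {0,2,3}  [new]
{0,3} --b--> {0,1,2,3}  [new]
{0,2,3} --a--> {0,2,3}  [seen]
{0,2,3} --b--> {0,1,2,3}  [seen]
{0,1,2,3} --a--> {0,1,2,3}  [seen]
{0,1,2,3} --b--> {0,1,2,3}  [seen]
Reachable DFA states: {0,3}, {0,2,3}, {0,1,2,3}.
Accepting DFA states (contain an NFA accepting state): {0,1,2,3}.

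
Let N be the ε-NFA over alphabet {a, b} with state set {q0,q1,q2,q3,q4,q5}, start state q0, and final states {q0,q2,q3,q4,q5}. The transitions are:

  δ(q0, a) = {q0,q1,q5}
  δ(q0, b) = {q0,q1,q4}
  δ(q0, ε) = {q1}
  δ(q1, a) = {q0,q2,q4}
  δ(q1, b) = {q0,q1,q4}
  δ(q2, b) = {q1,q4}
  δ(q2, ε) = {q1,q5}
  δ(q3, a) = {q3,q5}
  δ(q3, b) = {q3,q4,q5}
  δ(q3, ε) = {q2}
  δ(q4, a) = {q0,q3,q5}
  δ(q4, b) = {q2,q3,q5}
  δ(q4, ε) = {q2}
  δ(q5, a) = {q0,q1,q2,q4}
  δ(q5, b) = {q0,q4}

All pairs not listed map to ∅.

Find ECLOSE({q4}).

Begin with {q4}.
q4 →ε {q2}; add q2.
q2 →ε {q1,q5}; add q1, q5.
ε-closure = {q1,q2,q4,q5}.

{q1,q2,q4,q5}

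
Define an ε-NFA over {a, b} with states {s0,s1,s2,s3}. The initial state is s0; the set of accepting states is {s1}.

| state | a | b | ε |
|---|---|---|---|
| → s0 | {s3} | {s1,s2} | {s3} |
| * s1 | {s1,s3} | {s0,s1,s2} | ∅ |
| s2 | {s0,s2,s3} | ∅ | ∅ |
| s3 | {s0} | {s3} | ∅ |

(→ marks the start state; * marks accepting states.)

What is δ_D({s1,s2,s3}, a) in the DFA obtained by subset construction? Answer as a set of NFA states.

{s0,s1,s2,s3}

δ(s1,a) = {s1,s3}; δ(s2,a) = {s0,s2,s3}; δ(s3,a) = {s0}.
Union: {s0,s1,s2,s3}.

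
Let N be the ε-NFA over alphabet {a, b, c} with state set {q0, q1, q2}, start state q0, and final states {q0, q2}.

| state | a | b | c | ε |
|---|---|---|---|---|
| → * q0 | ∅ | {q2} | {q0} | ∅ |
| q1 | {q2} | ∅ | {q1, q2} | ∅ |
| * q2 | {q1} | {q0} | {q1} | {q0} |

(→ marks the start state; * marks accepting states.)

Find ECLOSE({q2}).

Begin with {q2}.
q2 →ε {q0}; add q0.
ε-closure = {q0, q2}.

{q0, q2}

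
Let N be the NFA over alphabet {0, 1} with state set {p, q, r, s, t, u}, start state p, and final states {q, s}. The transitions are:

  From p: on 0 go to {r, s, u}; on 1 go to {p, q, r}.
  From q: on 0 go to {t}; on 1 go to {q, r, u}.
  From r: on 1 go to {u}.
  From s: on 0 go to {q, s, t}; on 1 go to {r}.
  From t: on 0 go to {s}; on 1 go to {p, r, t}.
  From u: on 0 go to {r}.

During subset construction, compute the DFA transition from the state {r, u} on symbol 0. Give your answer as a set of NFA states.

{r}

δ(r,0) = ∅; δ(u,0) = {r}.
Union: {r}.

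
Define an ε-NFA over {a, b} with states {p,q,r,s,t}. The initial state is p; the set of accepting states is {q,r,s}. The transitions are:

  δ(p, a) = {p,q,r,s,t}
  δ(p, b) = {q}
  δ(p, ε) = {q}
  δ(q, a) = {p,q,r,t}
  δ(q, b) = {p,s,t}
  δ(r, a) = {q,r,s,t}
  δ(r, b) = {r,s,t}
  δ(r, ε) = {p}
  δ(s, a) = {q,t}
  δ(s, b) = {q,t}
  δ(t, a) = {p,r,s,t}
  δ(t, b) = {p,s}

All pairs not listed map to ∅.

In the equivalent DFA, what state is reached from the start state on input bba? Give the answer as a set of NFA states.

{p,q,r,s,t}

Start: {p,q}.
δ(p,b) = {q}; δ(q,b) = {p,s,t}.
Union: {p,q,s,t}.
After b: {p,q,s,t}.
δ(p,b) = {q}; δ(q,b) = {p,s,t}; δ(s,b) = {q,t}; δ(t,b) = {p,s}.
Union: {p,q,s,t}.
After b: {p,q,s,t}.
δ(p,a) = {p,q,r,s,t}; δ(q,a) = {p,q,r,t}; δ(s,a) = {q,t}; δ(t,a) = {p,r,s,t}.
Union: {p,q,r,s,t}.
After a: {p,q,r,s,t}.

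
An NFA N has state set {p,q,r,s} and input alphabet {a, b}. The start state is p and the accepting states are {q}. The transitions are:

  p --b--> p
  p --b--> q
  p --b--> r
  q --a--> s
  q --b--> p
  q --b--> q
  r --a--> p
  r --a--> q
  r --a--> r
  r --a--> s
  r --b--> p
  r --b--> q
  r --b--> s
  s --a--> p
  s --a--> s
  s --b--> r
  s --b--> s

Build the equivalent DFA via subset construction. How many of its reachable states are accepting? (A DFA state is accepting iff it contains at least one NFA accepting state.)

2

Start state of the DFA: {p}.
{p} --a--> ∅  [new]
{p} --b--> {p,q,r}  [new]
∅ --a--> ∅  [seen]
∅ --b--> ∅  [seen]
{p,q,r} --a--> {p,q,r,s}  [new]
{p,q,r} --b--> {p,q,r,s}  [seen]
{p,q,r,s} --a--> {p,q,r,s}  [seen]
{p,q,r,s} --b--> {p,q,r,s}  [seen]
Reachable DFA states: {p}, ∅, {p,q,r}, {p,q,r,s}.
Accepting DFA states (contain an NFA accepting state): {p,q,r}, {p,q,r,s}.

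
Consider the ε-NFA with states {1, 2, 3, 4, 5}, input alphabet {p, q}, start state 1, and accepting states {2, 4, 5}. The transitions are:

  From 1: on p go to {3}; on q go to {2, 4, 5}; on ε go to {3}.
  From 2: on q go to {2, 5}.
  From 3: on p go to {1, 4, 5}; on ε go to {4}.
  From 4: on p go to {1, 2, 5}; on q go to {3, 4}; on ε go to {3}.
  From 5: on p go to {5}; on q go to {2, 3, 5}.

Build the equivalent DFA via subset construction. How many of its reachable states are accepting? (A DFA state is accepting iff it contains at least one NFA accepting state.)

3

Start state of the DFA: {1, 3, 4} (ε-closure of the NFA start).
{1, 3, 4} --p--> {1, 2, 3, 4, 5}  [new]
{1, 3, 4} --q--> {2, 3, 4, 5}  [new]
{1, 2, 3, 4, 5} --p--> {1, 2, 3, 4, 5}  [seen]
{1, 2, 3, 4, 5} --q--> {2, 3, 4, 5}  [seen]
{2, 3, 4, 5} --p--> {1, 2, 3, 4, 5}  [seen]
{2, 3, 4, 5} --q--> {2, 3, 4, 5}  [seen]
Reachable DFA states: {1, 3, 4}, {1, 2, 3, 4, 5}, {2, 3, 4, 5}.
Accepting DFA states (contain an NFA accepting state): {1, 3, 4}, {1, 2, 3, 4, 5}, {2, 3, 4, 5}.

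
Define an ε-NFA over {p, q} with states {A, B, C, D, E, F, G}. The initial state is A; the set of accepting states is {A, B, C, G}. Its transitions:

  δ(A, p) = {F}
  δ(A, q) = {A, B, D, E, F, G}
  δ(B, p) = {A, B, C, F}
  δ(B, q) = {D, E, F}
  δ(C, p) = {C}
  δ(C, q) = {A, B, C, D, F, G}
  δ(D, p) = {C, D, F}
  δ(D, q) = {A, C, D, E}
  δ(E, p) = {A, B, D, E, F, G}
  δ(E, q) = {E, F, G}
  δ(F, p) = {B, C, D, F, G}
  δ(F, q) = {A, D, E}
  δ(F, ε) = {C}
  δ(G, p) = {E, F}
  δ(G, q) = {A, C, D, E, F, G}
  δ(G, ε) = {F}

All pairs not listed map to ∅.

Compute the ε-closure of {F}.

{C, F}

Begin with {F}.
F →ε {C}; add C.
ε-closure = {C, F}.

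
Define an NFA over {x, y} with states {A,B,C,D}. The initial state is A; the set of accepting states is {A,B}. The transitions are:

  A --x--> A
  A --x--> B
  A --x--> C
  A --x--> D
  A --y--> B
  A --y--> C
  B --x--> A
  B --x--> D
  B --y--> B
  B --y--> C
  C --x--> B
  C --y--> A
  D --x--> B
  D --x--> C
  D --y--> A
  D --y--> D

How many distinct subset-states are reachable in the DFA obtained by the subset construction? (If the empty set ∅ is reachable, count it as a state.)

5

Start state of the DFA: {A}.
{A} --x--> {A,B,C,D}  [new]
{A} --y--> {B,C}  [new]
{A,B,C,D} --x--> {A,B,C,D}  [seen]
{A,B,C,D} --y--> {A,B,C,D}  [seen]
{B,C} --x--> {A,B,D}  [new]
{B,C} --y--> {A,B,C}  [new]
{A,B,D} --x--> {A,B,C,D}  [seen]
{A,B,D} --y--> {A,B,C,D}  [seen]
{A,B,C} --x--> {A,B,C,D}  [seen]
{A,B,C} --y--> {A,B,C}  [seen]
Reachable DFA states: {A}, {A,B,C,D}, {B,C}, {A,B,D}, {A,B,C}.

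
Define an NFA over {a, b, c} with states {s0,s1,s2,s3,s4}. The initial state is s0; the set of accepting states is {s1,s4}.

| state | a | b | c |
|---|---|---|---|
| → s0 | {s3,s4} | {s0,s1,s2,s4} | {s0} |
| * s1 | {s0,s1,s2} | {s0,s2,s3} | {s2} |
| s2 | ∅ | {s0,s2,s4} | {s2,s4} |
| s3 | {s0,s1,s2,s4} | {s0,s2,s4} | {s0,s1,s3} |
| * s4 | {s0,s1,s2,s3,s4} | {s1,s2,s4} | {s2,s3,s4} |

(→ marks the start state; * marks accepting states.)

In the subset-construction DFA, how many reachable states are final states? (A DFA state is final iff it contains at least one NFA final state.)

4

Start state of the DFA: {s0}.
{s0} --a--> {s3,s4}  [new]
{s0} --b--> {s0,s1,s2,s4}  [new]
{s0} --c--> {s0}  [seen]
{s3,s4} --a--> {s0,s1,s2,s3,s4}  [new]
{s3,s4} --b--> {s0,s1,s2,s4}  [seen]
{s3,s4} --c--> {s0,s1,s2,s3,s4}  [seen]
{s0,s1,s2,s4} --a--> {s0,s1,s2,s3,s4}  [seen]
{s0,s1,s2,s4} --b--> {s0,s1,s2,s3,s4}  [seen]
{s0,s1,s2,s4} --c--> {s0,s2,s3,s4}  [new]
{s0,s1,s2,s3,s4} --a--> {s0,s1,s2,s3,s4}  [seen]
{s0,s1,s2,s3,s4} --b--> {s0,s1,s2,s3,s4}  [seen]
{s0,s1,s2,s3,s4} --c--> {s0,s1,s2,s3,s4}  [seen]
{s0,s2,s3,s4} --a--> {s0,s1,s2,s3,s4}  [seen]
{s0,s2,s3,s4} --b--> {s0,s1,s2,s4}  [seen]
{s0,s2,s3,s4} --c--> {s0,s1,s2,s3,s4}  [seen]
Reachable DFA states: {s0}, {s3,s4}, {s0,s1,s2,s4}, {s0,s1,s2,s3,s4}, {s0,s2,s3,s4}.
Accepting DFA states (contain an NFA accepting state): {s3,s4}, {s0,s1,s2,s4}, {s0,s1,s2,s3,s4}, {s0,s2,s3,s4}.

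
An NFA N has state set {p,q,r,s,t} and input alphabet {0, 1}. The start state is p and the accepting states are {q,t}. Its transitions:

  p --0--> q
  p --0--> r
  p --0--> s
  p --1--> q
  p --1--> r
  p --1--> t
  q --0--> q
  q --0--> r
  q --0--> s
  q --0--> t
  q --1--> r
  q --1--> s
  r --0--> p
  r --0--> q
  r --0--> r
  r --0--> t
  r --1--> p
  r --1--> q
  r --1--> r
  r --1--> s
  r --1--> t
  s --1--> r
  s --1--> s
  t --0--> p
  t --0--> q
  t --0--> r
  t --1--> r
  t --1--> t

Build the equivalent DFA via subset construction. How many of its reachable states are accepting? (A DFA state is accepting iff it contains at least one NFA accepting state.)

3

Start state of the DFA: {p}.
{p} --0--> {q,r,s}  [new]
{p} --1--> {q,r,t}  [new]
{q,r,s} --0--> {p,q,r,s,t}  [new]
{q,r,s} --1--> {p,q,r,s,t}  [seen]
{q,r,t} --0--> {p,q,r,s,t}  [seen]
{q,r,t} --1--> {p,q,r,s,t}  [seen]
{p,q,r,s,t} --0--> {p,q,r,s,t}  [seen]
{p,q,r,s,t} --1--> {p,q,r,s,t}  [seen]
Reachable DFA states: {p}, {q,r,s}, {q,r,t}, {p,q,r,s,t}.
Accepting DFA states (contain an NFA accepting state): {q,r,s}, {q,r,t}, {p,q,r,s,t}.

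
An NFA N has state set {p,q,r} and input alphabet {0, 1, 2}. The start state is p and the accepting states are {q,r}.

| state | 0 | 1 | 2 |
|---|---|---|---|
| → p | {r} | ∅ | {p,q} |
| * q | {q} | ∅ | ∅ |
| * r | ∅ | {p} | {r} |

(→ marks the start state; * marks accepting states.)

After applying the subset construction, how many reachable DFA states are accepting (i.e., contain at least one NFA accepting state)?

Start state of the DFA: {p}.
{p} --0--> {r}  [new]
{p} --1--> ∅  [new]
{p} --2--> {p,q}  [new]
{r} --0--> ∅  [seen]
{r} --1--> {p}  [seen]
{r} --2--> {r}  [seen]
∅ --0--> ∅  [seen]
∅ --1--> ∅  [seen]
∅ --2--> ∅  [seen]
{p,q} --0--> {q,r}  [new]
{p,q} --1--> ∅  [seen]
{p,q} --2--> {p,q}  [seen]
{q,r} --0--> {q}  [new]
{q,r} --1--> {p}  [seen]
{q,r} --2--> {r}  [seen]
{q} --0--> {q}  [seen]
{q} --1--> ∅  [seen]
{q} --2--> ∅  [seen]
Reachable DFA states: {p}, {r}, ∅, {p,q}, {q,r}, {q}.
Accepting DFA states (contain an NFA accepting state): {r}, {p,q}, {q,r}, {q}.

4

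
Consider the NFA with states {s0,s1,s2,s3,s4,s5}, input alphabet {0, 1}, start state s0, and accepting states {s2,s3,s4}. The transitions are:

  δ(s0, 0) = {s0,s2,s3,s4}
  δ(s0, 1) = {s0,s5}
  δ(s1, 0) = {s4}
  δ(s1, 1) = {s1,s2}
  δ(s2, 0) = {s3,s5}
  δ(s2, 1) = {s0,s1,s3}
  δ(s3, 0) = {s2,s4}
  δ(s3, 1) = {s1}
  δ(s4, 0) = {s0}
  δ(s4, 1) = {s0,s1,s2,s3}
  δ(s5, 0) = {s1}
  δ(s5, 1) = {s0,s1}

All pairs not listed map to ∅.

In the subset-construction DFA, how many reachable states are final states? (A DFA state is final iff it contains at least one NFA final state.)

6

Start state of the DFA: {s0}.
{s0} --0--> {s0,s2,s3,s4}  [new]
{s0} --1--> {s0,s5}  [new]
{s0,s2,s3,s4} --0--> {s0,s2,s3,s4,s5}  [new]
{s0,s2,s3,s4} --1--> {s0,s1,s2,s3,s5}  [new]
{s0,s5} --0--> {s0,s1,s2,s3,s4}  [new]
{s0,s5} --1--> {s0,s1,s5}  [new]
{s0,s2,s3,s4,s5} --0--> {s0,s1,s2,s3,s4,s5}  [new]
{s0,s2,s3,s4,s5} --1--> {s0,s1,s2,s3,s5}  [seen]
{s0,s1,s2,s3,s5} --0--> {s0,s1,s2,s3,s4,s5}  [seen]
{s0,s1,s2,s3,s5} --1--> {s0,s1,s2,s3,s5}  [seen]
{s0,s1,s2,s3,s4} --0--> {s0,s2,s3,s4,s5}  [seen]
{s0,s1,s2,s3,s4} --1--> {s0,s1,s2,s3,s5}  [seen]
{s0,s1,s5} --0--> {s0,s1,s2,s3,s4}  [seen]
{s0,s1,s5} --1--> {s0,s1,s2,s5}  [new]
{s0,s1,s2,s3,s4,s5} --0--> {s0,s1,s2,s3,s4,s5}  [seen]
{s0,s1,s2,s3,s4,s5} --1--> {s0,s1,s2,s3,s5}  [seen]
{s0,s1,s2,s5} --0--> {s0,s1,s2,s3,s4,s5}  [seen]
{s0,s1,s2,s5} --1--> {s0,s1,s2,s3,s5}  [seen]
Reachable DFA states: {s0}, {s0,s2,s3,s4}, {s0,s5}, {s0,s2,s3,s4,s5}, {s0,s1,s2,s3,s5}, {s0,s1,s2,s3,s4}, {s0,s1,s5}, {s0,s1,s2,s3,s4,s5}, {s0,s1,s2,s5}.
Accepting DFA states (contain an NFA accepting state): {s0,s2,s3,s4}, {s0,s2,s3,s4,s5}, {s0,s1,s2,s3,s5}, {s0,s1,s2,s3,s4}, {s0,s1,s2,s3,s4,s5}, {s0,s1,s2,s5}.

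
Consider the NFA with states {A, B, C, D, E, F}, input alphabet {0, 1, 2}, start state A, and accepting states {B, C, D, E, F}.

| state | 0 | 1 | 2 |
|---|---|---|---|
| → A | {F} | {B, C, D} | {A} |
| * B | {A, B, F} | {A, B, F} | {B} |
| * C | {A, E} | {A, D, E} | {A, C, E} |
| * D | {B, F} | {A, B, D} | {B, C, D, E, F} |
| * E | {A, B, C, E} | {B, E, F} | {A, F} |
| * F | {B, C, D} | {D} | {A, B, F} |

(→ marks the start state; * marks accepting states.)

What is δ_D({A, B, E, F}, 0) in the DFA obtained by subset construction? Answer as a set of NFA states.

δ(A,0) = {F}; δ(B,0) = {A, B, F}; δ(E,0) = {A, B, C, E}; δ(F,0) = {B, C, D}.
Union: {A, B, C, D, E, F}.

{A, B, C, D, E, F}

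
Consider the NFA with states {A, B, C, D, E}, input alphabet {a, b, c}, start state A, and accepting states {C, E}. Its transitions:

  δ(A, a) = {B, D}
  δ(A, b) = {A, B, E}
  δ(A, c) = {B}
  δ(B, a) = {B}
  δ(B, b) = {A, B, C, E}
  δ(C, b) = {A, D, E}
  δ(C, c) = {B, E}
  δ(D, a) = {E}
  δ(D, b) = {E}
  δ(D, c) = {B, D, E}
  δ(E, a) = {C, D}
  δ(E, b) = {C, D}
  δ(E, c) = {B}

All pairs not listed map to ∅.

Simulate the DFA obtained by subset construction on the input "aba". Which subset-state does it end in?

Start: {A}.
δ(A,a) = {B, D}.
Union: {B, D}.
After a: {B, D}.
δ(B,b) = {A, B, C, E}; δ(D,b) = {E}.
Union: {A, B, C, E}.
After b: {A, B, C, E}.
δ(A,a) = {B, D}; δ(B,a) = {B}; δ(C,a) = ∅; δ(E,a) = {C, D}.
Union: {B, C, D}.
After a: {B, C, D}.

{B, C, D}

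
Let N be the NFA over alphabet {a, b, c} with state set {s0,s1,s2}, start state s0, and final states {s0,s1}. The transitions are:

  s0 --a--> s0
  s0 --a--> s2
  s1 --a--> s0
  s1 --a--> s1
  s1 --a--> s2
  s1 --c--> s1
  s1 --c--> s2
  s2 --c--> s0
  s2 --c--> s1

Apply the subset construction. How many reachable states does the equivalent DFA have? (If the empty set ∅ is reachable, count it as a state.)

6

Start state of the DFA: {s0}.
{s0} --a--> {s0,s2}  [new]
{s0} --b--> ∅  [new]
{s0} --c--> ∅  [seen]
{s0,s2} --a--> {s0,s2}  [seen]
{s0,s2} --b--> ∅  [seen]
{s0,s2} --c--> {s0,s1}  [new]
∅ --a--> ∅  [seen]
∅ --b--> ∅  [seen]
∅ --c--> ∅  [seen]
{s0,s1} --a--> {s0,s1,s2}  [new]
{s0,s1} --b--> ∅  [seen]
{s0,s1} --c--> {s1,s2}  [new]
{s0,s1,s2} --a--> {s0,s1,s2}  [seen]
{s0,s1,s2} --b--> ∅  [seen]
{s0,s1,s2} --c--> {s0,s1,s2}  [seen]
{s1,s2} --a--> {s0,s1,s2}  [seen]
{s1,s2} --b--> ∅  [seen]
{s1,s2} --c--> {s0,s1,s2}  [seen]
Reachable DFA states: {s0}, {s0,s2}, ∅, {s0,s1}, {s0,s1,s2}, {s1,s2}.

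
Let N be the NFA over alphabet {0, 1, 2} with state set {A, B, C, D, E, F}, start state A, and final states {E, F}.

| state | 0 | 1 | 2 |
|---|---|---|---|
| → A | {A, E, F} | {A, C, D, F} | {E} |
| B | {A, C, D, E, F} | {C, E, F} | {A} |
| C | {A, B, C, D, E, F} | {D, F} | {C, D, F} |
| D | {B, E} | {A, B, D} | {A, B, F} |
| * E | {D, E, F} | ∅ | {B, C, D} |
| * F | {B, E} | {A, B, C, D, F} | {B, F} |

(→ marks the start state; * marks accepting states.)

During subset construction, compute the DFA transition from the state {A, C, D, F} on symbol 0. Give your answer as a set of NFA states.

δ(A,0) = {A, E, F}; δ(C,0) = {A, B, C, D, E, F}; δ(D,0) = {B, E}; δ(F,0) = {B, E}.
Union: {A, B, C, D, E, F}.

{A, B, C, D, E, F}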